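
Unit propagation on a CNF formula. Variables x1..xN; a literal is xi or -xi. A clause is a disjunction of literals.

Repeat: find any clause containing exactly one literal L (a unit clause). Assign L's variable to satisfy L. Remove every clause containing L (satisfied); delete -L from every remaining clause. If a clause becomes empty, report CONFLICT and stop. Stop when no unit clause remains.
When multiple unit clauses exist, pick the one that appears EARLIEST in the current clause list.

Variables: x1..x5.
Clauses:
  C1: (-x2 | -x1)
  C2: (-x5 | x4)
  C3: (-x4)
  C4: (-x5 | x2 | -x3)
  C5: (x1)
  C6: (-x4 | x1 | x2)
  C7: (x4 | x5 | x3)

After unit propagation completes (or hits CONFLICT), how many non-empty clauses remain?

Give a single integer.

unit clause [-4] forces x4=F; simplify:
  drop 4 from [-5, 4] -> [-5]
  drop 4 from [4, 5, 3] -> [5, 3]
  satisfied 2 clause(s); 5 remain; assigned so far: [4]
unit clause [-5] forces x5=F; simplify:
  drop 5 from [5, 3] -> [3]
  satisfied 2 clause(s); 3 remain; assigned so far: [4, 5]
unit clause [1] forces x1=T; simplify:
  drop -1 from [-2, -1] -> [-2]
  satisfied 1 clause(s); 2 remain; assigned so far: [1, 4, 5]
unit clause [-2] forces x2=F; simplify:
  satisfied 1 clause(s); 1 remain; assigned so far: [1, 2, 4, 5]
unit clause [3] forces x3=T; simplify:
  satisfied 1 clause(s); 0 remain; assigned so far: [1, 2, 3, 4, 5]

Answer: 0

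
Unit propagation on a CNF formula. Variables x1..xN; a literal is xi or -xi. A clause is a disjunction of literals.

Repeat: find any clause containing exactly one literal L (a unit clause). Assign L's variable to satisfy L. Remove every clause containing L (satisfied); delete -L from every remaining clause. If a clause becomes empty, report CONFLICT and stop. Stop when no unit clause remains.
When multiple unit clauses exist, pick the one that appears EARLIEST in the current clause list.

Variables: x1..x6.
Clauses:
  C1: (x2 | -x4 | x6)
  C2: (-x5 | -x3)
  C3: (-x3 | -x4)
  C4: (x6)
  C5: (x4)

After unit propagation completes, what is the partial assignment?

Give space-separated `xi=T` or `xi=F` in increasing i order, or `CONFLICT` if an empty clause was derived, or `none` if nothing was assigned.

unit clause [6] forces x6=T; simplify:
  satisfied 2 clause(s); 3 remain; assigned so far: [6]
unit clause [4] forces x4=T; simplify:
  drop -4 from [-3, -4] -> [-3]
  satisfied 1 clause(s); 2 remain; assigned so far: [4, 6]
unit clause [-3] forces x3=F; simplify:
  satisfied 2 clause(s); 0 remain; assigned so far: [3, 4, 6]

Answer: x3=F x4=T x6=T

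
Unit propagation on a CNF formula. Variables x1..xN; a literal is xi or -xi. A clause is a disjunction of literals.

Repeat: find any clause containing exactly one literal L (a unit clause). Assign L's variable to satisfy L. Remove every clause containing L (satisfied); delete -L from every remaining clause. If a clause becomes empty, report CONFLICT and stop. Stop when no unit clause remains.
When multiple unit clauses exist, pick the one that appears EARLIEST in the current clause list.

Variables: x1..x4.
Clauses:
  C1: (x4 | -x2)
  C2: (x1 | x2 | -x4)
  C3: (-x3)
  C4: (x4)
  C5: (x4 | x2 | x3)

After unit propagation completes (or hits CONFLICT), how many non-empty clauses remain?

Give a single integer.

Answer: 1

Derivation:
unit clause [-3] forces x3=F; simplify:
  drop 3 from [4, 2, 3] -> [4, 2]
  satisfied 1 clause(s); 4 remain; assigned so far: [3]
unit clause [4] forces x4=T; simplify:
  drop -4 from [1, 2, -4] -> [1, 2]
  satisfied 3 clause(s); 1 remain; assigned so far: [3, 4]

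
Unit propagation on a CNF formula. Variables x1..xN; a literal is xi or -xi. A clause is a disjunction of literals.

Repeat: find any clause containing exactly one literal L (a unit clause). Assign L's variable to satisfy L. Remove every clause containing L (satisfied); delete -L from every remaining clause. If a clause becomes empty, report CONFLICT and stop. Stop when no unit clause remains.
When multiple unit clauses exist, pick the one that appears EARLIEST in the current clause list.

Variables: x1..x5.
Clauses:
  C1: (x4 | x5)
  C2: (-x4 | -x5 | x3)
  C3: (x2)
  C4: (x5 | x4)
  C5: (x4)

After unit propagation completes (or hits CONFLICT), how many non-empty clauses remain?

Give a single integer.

unit clause [2] forces x2=T; simplify:
  satisfied 1 clause(s); 4 remain; assigned so far: [2]
unit clause [4] forces x4=T; simplify:
  drop -4 from [-4, -5, 3] -> [-5, 3]
  satisfied 3 clause(s); 1 remain; assigned so far: [2, 4]

Answer: 1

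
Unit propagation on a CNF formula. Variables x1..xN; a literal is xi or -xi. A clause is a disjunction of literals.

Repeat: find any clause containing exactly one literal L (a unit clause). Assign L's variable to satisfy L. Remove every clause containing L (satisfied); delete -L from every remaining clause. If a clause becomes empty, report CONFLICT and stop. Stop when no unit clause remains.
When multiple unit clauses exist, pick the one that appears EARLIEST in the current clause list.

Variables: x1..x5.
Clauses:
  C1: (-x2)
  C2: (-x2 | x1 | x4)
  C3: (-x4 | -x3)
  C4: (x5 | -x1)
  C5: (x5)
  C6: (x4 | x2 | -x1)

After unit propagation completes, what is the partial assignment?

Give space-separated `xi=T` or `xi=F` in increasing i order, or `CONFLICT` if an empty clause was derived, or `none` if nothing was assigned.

unit clause [-2] forces x2=F; simplify:
  drop 2 from [4, 2, -1] -> [4, -1]
  satisfied 2 clause(s); 4 remain; assigned so far: [2]
unit clause [5] forces x5=T; simplify:
  satisfied 2 clause(s); 2 remain; assigned so far: [2, 5]

Answer: x2=F x5=T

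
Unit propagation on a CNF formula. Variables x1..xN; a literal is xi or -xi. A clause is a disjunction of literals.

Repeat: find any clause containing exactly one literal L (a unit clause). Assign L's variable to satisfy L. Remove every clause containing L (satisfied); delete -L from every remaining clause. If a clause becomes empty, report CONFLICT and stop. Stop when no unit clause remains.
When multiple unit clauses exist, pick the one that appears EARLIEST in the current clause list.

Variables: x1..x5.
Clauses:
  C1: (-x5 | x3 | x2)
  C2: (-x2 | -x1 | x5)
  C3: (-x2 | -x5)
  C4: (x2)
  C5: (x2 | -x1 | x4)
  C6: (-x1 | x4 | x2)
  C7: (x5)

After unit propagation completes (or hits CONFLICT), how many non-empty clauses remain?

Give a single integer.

unit clause [2] forces x2=T; simplify:
  drop -2 from [-2, -1, 5] -> [-1, 5]
  drop -2 from [-2, -5] -> [-5]
  satisfied 4 clause(s); 3 remain; assigned so far: [2]
unit clause [-5] forces x5=F; simplify:
  drop 5 from [-1, 5] -> [-1]
  drop 5 from [5] -> [] (empty!)
  satisfied 1 clause(s); 2 remain; assigned so far: [2, 5]
CONFLICT (empty clause)

Answer: 1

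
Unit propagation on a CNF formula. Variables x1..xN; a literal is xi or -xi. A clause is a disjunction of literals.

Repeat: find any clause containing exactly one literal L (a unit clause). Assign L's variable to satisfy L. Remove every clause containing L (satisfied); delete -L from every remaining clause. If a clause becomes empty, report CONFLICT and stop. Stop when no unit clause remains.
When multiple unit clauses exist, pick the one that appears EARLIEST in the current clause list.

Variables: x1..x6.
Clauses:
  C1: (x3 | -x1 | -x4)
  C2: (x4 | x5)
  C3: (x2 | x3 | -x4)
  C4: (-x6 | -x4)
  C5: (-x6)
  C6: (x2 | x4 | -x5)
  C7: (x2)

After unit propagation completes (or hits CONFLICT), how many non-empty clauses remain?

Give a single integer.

unit clause [-6] forces x6=F; simplify:
  satisfied 2 clause(s); 5 remain; assigned so far: [6]
unit clause [2] forces x2=T; simplify:
  satisfied 3 clause(s); 2 remain; assigned so far: [2, 6]

Answer: 2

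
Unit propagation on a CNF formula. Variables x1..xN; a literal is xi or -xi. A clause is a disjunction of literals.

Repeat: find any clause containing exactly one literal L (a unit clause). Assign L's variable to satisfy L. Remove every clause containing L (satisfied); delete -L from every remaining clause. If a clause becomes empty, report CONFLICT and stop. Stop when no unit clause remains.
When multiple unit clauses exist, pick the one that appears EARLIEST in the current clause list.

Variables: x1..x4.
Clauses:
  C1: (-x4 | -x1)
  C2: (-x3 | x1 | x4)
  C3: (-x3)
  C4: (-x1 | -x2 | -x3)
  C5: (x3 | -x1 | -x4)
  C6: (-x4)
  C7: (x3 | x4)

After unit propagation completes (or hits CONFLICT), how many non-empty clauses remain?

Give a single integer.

Answer: 0

Derivation:
unit clause [-3] forces x3=F; simplify:
  drop 3 from [3, -1, -4] -> [-1, -4]
  drop 3 from [3, 4] -> [4]
  satisfied 3 clause(s); 4 remain; assigned so far: [3]
unit clause [-4] forces x4=F; simplify:
  drop 4 from [4] -> [] (empty!)
  satisfied 3 clause(s); 1 remain; assigned so far: [3, 4]
CONFLICT (empty clause)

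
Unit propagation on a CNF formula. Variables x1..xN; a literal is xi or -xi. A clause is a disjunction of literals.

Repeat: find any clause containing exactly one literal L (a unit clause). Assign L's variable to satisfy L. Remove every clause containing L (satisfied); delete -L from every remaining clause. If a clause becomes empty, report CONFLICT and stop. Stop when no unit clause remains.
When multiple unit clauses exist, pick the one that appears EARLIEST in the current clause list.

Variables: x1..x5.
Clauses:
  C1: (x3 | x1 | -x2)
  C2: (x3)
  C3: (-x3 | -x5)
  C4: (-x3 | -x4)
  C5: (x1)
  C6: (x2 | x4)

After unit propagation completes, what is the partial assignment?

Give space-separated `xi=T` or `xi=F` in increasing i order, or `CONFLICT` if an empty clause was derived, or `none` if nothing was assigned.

Answer: x1=T x2=T x3=T x4=F x5=F

Derivation:
unit clause [3] forces x3=T; simplify:
  drop -3 from [-3, -5] -> [-5]
  drop -3 from [-3, -4] -> [-4]
  satisfied 2 clause(s); 4 remain; assigned so far: [3]
unit clause [-5] forces x5=F; simplify:
  satisfied 1 clause(s); 3 remain; assigned so far: [3, 5]
unit clause [-4] forces x4=F; simplify:
  drop 4 from [2, 4] -> [2]
  satisfied 1 clause(s); 2 remain; assigned so far: [3, 4, 5]
unit clause [1] forces x1=T; simplify:
  satisfied 1 clause(s); 1 remain; assigned so far: [1, 3, 4, 5]
unit clause [2] forces x2=T; simplify:
  satisfied 1 clause(s); 0 remain; assigned so far: [1, 2, 3, 4, 5]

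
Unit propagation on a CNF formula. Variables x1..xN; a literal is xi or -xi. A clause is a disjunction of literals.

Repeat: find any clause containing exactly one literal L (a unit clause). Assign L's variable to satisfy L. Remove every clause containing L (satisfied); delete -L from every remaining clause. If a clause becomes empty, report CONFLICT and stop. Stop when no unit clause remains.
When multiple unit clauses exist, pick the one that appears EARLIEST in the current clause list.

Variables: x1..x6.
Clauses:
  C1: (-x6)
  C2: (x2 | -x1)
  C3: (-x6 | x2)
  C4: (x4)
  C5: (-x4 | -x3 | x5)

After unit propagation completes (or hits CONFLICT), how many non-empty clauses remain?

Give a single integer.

Answer: 2

Derivation:
unit clause [-6] forces x6=F; simplify:
  satisfied 2 clause(s); 3 remain; assigned so far: [6]
unit clause [4] forces x4=T; simplify:
  drop -4 from [-4, -3, 5] -> [-3, 5]
  satisfied 1 clause(s); 2 remain; assigned so far: [4, 6]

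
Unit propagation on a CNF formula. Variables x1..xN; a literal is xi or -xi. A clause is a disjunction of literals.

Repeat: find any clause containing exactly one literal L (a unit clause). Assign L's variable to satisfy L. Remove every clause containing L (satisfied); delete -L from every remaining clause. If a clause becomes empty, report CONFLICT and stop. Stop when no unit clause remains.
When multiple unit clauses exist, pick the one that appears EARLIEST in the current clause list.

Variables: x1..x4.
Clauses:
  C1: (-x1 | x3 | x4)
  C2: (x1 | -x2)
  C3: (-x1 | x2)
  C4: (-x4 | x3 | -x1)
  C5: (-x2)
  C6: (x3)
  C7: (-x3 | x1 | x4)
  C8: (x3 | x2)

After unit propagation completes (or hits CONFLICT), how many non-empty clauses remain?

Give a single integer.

Answer: 0

Derivation:
unit clause [-2] forces x2=F; simplify:
  drop 2 from [-1, 2] -> [-1]
  drop 2 from [3, 2] -> [3]
  satisfied 2 clause(s); 6 remain; assigned so far: [2]
unit clause [-1] forces x1=F; simplify:
  drop 1 from [-3, 1, 4] -> [-3, 4]
  satisfied 3 clause(s); 3 remain; assigned so far: [1, 2]
unit clause [3] forces x3=T; simplify:
  drop -3 from [-3, 4] -> [4]
  satisfied 2 clause(s); 1 remain; assigned so far: [1, 2, 3]
unit clause [4] forces x4=T; simplify:
  satisfied 1 clause(s); 0 remain; assigned so far: [1, 2, 3, 4]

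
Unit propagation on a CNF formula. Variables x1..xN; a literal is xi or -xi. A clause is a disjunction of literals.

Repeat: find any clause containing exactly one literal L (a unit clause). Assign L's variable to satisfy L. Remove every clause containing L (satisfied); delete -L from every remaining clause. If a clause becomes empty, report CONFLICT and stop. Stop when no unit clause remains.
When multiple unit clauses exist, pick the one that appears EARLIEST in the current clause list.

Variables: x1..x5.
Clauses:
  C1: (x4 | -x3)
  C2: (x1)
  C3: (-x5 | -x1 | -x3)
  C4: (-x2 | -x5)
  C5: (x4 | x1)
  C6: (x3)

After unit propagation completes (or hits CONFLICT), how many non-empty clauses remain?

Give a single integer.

unit clause [1] forces x1=T; simplify:
  drop -1 from [-5, -1, -3] -> [-5, -3]
  satisfied 2 clause(s); 4 remain; assigned so far: [1]
unit clause [3] forces x3=T; simplify:
  drop -3 from [4, -3] -> [4]
  drop -3 from [-5, -3] -> [-5]
  satisfied 1 clause(s); 3 remain; assigned so far: [1, 3]
unit clause [4] forces x4=T; simplify:
  satisfied 1 clause(s); 2 remain; assigned so far: [1, 3, 4]
unit clause [-5] forces x5=F; simplify:
  satisfied 2 clause(s); 0 remain; assigned so far: [1, 3, 4, 5]

Answer: 0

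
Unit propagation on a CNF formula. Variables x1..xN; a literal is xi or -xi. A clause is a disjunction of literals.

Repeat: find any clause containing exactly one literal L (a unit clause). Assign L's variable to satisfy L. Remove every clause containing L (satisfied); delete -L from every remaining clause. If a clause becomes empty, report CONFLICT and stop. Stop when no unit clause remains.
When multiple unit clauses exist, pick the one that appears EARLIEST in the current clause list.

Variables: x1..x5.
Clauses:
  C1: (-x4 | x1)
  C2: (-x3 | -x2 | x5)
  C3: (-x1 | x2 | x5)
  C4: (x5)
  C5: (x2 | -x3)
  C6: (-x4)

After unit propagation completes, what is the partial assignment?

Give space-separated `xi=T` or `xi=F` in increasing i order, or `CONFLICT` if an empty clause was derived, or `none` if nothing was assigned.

Answer: x4=F x5=T

Derivation:
unit clause [5] forces x5=T; simplify:
  satisfied 3 clause(s); 3 remain; assigned so far: [5]
unit clause [-4] forces x4=F; simplify:
  satisfied 2 clause(s); 1 remain; assigned so far: [4, 5]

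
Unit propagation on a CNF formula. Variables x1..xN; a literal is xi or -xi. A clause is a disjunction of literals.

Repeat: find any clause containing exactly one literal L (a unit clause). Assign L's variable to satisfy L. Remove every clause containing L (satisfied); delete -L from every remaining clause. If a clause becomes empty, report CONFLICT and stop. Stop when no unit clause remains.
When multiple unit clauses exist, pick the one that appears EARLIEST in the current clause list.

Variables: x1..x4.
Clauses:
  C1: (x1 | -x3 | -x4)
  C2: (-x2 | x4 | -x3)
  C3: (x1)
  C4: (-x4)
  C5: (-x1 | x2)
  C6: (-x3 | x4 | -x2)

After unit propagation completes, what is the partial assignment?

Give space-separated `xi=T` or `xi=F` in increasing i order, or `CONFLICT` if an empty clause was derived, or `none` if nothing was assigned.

Answer: x1=T x2=T x3=F x4=F

Derivation:
unit clause [1] forces x1=T; simplify:
  drop -1 from [-1, 2] -> [2]
  satisfied 2 clause(s); 4 remain; assigned so far: [1]
unit clause [-4] forces x4=F; simplify:
  drop 4 from [-2, 4, -3] -> [-2, -3]
  drop 4 from [-3, 4, -2] -> [-3, -2]
  satisfied 1 clause(s); 3 remain; assigned so far: [1, 4]
unit clause [2] forces x2=T; simplify:
  drop -2 from [-2, -3] -> [-3]
  drop -2 from [-3, -2] -> [-3]
  satisfied 1 clause(s); 2 remain; assigned so far: [1, 2, 4]
unit clause [-3] forces x3=F; simplify:
  satisfied 2 clause(s); 0 remain; assigned so far: [1, 2, 3, 4]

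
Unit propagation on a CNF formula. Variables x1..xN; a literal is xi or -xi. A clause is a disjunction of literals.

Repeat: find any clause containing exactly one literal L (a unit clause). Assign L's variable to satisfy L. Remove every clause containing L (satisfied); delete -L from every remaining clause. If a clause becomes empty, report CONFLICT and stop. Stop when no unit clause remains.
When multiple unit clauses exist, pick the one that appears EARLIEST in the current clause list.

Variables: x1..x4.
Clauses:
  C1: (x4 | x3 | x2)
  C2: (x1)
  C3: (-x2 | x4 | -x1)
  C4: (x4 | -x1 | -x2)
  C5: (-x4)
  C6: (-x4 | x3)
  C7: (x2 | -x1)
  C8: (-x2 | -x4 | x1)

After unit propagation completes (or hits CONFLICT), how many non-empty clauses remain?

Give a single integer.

Answer: 1

Derivation:
unit clause [1] forces x1=T; simplify:
  drop -1 from [-2, 4, -1] -> [-2, 4]
  drop -1 from [4, -1, -2] -> [4, -2]
  drop -1 from [2, -1] -> [2]
  satisfied 2 clause(s); 6 remain; assigned so far: [1]
unit clause [-4] forces x4=F; simplify:
  drop 4 from [4, 3, 2] -> [3, 2]
  drop 4 from [-2, 4] -> [-2]
  drop 4 from [4, -2] -> [-2]
  satisfied 2 clause(s); 4 remain; assigned so far: [1, 4]
unit clause [-2] forces x2=F; simplify:
  drop 2 from [3, 2] -> [3]
  drop 2 from [2] -> [] (empty!)
  satisfied 2 clause(s); 2 remain; assigned so far: [1, 2, 4]
CONFLICT (empty clause)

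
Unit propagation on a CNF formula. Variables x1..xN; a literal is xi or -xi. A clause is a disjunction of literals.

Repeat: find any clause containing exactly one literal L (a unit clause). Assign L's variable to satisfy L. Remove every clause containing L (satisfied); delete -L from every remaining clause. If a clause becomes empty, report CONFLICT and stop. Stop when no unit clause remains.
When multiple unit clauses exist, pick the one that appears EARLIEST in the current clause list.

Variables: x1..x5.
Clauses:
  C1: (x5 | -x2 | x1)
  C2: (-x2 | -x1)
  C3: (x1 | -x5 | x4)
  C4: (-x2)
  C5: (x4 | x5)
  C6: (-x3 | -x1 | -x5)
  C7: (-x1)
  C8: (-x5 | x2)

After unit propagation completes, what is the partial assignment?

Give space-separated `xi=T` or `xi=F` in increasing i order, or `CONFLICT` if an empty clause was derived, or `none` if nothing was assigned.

Answer: x1=F x2=F x4=T x5=F

Derivation:
unit clause [-2] forces x2=F; simplify:
  drop 2 from [-5, 2] -> [-5]
  satisfied 3 clause(s); 5 remain; assigned so far: [2]
unit clause [-1] forces x1=F; simplify:
  drop 1 from [1, -5, 4] -> [-5, 4]
  satisfied 2 clause(s); 3 remain; assigned so far: [1, 2]
unit clause [-5] forces x5=F; simplify:
  drop 5 from [4, 5] -> [4]
  satisfied 2 clause(s); 1 remain; assigned so far: [1, 2, 5]
unit clause [4] forces x4=T; simplify:
  satisfied 1 clause(s); 0 remain; assigned so far: [1, 2, 4, 5]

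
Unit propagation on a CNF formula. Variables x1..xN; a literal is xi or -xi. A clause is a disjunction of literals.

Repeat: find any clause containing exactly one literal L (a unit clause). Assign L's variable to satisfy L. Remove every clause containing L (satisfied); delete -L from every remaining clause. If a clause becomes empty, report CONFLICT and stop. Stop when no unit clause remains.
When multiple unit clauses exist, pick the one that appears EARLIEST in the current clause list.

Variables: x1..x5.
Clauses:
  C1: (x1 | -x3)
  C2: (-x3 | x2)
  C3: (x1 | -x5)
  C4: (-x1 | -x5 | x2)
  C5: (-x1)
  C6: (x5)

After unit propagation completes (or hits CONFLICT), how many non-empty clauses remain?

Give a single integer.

Answer: 0

Derivation:
unit clause [-1] forces x1=F; simplify:
  drop 1 from [1, -3] -> [-3]
  drop 1 from [1, -5] -> [-5]
  satisfied 2 clause(s); 4 remain; assigned so far: [1]
unit clause [-3] forces x3=F; simplify:
  satisfied 2 clause(s); 2 remain; assigned so far: [1, 3]
unit clause [-5] forces x5=F; simplify:
  drop 5 from [5] -> [] (empty!)
  satisfied 1 clause(s); 1 remain; assigned so far: [1, 3, 5]
CONFLICT (empty clause)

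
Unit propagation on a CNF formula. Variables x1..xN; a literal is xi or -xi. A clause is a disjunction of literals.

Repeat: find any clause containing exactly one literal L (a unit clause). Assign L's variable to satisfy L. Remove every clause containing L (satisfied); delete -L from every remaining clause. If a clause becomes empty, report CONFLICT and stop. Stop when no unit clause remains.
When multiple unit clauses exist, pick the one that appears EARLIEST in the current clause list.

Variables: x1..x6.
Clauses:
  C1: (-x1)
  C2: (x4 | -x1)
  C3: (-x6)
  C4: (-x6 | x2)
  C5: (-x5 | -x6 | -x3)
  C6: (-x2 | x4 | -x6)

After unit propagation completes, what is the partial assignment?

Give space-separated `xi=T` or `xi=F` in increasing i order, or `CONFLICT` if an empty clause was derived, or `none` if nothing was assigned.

unit clause [-1] forces x1=F; simplify:
  satisfied 2 clause(s); 4 remain; assigned so far: [1]
unit clause [-6] forces x6=F; simplify:
  satisfied 4 clause(s); 0 remain; assigned so far: [1, 6]

Answer: x1=F x6=F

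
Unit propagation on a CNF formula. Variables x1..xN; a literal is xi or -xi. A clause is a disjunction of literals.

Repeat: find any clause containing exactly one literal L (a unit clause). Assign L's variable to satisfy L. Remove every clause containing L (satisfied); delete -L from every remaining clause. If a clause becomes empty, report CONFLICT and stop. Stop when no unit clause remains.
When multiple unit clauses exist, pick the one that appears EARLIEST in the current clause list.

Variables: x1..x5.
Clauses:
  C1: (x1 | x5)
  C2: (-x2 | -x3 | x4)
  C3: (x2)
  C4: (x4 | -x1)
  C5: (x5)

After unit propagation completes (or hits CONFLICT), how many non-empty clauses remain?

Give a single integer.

unit clause [2] forces x2=T; simplify:
  drop -2 from [-2, -3, 4] -> [-3, 4]
  satisfied 1 clause(s); 4 remain; assigned so far: [2]
unit clause [5] forces x5=T; simplify:
  satisfied 2 clause(s); 2 remain; assigned so far: [2, 5]

Answer: 2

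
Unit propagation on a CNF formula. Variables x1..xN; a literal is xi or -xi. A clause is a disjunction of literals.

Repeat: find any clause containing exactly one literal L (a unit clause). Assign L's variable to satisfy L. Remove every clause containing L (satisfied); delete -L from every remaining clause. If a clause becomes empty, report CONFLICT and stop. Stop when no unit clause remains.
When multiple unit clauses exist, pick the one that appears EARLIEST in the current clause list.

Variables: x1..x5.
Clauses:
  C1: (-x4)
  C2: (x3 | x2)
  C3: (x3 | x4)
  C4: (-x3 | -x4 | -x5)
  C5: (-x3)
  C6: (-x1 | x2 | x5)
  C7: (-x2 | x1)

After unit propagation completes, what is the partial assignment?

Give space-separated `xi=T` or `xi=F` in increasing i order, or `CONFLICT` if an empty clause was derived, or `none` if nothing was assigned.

unit clause [-4] forces x4=F; simplify:
  drop 4 from [3, 4] -> [3]
  satisfied 2 clause(s); 5 remain; assigned so far: [4]
unit clause [3] forces x3=T; simplify:
  drop -3 from [-3] -> [] (empty!)
  satisfied 2 clause(s); 3 remain; assigned so far: [3, 4]
CONFLICT (empty clause)

Answer: CONFLICT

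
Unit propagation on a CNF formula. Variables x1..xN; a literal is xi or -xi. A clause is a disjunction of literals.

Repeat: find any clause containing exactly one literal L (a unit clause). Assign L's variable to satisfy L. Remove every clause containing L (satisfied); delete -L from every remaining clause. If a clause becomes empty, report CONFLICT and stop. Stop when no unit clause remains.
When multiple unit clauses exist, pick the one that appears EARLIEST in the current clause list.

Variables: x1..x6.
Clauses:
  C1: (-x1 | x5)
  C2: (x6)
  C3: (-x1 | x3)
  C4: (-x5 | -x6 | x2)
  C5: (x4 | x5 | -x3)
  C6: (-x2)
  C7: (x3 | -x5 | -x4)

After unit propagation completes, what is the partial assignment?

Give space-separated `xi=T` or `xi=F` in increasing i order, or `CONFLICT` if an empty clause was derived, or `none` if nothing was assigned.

unit clause [6] forces x6=T; simplify:
  drop -6 from [-5, -6, 2] -> [-5, 2]
  satisfied 1 clause(s); 6 remain; assigned so far: [6]
unit clause [-2] forces x2=F; simplify:
  drop 2 from [-5, 2] -> [-5]
  satisfied 1 clause(s); 5 remain; assigned so far: [2, 6]
unit clause [-5] forces x5=F; simplify:
  drop 5 from [-1, 5] -> [-1]
  drop 5 from [4, 5, -3] -> [4, -3]
  satisfied 2 clause(s); 3 remain; assigned so far: [2, 5, 6]
unit clause [-1] forces x1=F; simplify:
  satisfied 2 clause(s); 1 remain; assigned so far: [1, 2, 5, 6]

Answer: x1=F x2=F x5=F x6=T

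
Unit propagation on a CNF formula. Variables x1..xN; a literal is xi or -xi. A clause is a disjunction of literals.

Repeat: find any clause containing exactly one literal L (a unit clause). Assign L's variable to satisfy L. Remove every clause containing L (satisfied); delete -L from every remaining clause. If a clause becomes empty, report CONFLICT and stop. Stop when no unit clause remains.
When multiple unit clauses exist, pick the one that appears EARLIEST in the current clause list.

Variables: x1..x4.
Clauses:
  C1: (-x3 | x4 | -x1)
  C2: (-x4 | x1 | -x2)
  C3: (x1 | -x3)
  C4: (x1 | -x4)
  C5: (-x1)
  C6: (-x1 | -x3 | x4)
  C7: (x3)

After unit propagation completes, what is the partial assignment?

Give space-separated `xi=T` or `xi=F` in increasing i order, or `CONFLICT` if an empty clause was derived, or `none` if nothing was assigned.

Answer: CONFLICT

Derivation:
unit clause [-1] forces x1=F; simplify:
  drop 1 from [-4, 1, -2] -> [-4, -2]
  drop 1 from [1, -3] -> [-3]
  drop 1 from [1, -4] -> [-4]
  satisfied 3 clause(s); 4 remain; assigned so far: [1]
unit clause [-3] forces x3=F; simplify:
  drop 3 from [3] -> [] (empty!)
  satisfied 1 clause(s); 3 remain; assigned so far: [1, 3]
CONFLICT (empty clause)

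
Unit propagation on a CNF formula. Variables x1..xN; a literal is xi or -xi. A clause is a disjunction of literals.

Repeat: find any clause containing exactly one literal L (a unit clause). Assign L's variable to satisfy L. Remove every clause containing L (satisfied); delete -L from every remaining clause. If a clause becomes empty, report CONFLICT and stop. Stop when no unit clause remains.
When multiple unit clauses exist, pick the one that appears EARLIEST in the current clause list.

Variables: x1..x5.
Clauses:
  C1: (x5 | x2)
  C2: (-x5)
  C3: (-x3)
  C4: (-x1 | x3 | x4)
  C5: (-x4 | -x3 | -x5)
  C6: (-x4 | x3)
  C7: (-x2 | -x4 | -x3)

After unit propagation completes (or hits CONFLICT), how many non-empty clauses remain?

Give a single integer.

unit clause [-5] forces x5=F; simplify:
  drop 5 from [5, 2] -> [2]
  satisfied 2 clause(s); 5 remain; assigned so far: [5]
unit clause [2] forces x2=T; simplify:
  drop -2 from [-2, -4, -3] -> [-4, -3]
  satisfied 1 clause(s); 4 remain; assigned so far: [2, 5]
unit clause [-3] forces x3=F; simplify:
  drop 3 from [-1, 3, 4] -> [-1, 4]
  drop 3 from [-4, 3] -> [-4]
  satisfied 2 clause(s); 2 remain; assigned so far: [2, 3, 5]
unit clause [-4] forces x4=F; simplify:
  drop 4 from [-1, 4] -> [-1]
  satisfied 1 clause(s); 1 remain; assigned so far: [2, 3, 4, 5]
unit clause [-1] forces x1=F; simplify:
  satisfied 1 clause(s); 0 remain; assigned so far: [1, 2, 3, 4, 5]

Answer: 0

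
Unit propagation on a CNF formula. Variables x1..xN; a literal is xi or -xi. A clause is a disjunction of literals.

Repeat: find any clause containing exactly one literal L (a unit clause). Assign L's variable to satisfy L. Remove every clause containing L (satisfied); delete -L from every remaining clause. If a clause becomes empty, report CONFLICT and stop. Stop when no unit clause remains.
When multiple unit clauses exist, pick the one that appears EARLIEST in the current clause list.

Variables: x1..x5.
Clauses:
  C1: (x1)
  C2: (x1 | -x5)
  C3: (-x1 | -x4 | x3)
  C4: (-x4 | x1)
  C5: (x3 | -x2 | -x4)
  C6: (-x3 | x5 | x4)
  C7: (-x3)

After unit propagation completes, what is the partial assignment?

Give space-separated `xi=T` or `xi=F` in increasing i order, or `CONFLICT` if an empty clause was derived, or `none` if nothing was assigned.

unit clause [1] forces x1=T; simplify:
  drop -1 from [-1, -4, 3] -> [-4, 3]
  satisfied 3 clause(s); 4 remain; assigned so far: [1]
unit clause [-3] forces x3=F; simplify:
  drop 3 from [-4, 3] -> [-4]
  drop 3 from [3, -2, -4] -> [-2, -4]
  satisfied 2 clause(s); 2 remain; assigned so far: [1, 3]
unit clause [-4] forces x4=F; simplify:
  satisfied 2 clause(s); 0 remain; assigned so far: [1, 3, 4]

Answer: x1=T x3=F x4=F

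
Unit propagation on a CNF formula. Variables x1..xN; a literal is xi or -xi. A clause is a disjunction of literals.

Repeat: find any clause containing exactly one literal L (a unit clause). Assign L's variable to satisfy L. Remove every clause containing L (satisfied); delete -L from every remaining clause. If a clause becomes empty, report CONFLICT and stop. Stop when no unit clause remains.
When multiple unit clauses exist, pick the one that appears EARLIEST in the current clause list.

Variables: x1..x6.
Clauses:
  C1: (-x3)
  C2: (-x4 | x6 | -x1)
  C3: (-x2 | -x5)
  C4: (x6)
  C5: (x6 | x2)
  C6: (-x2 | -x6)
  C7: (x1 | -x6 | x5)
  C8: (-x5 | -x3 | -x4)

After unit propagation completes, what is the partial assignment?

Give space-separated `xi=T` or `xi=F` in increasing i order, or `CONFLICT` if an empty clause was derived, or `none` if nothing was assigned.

Answer: x2=F x3=F x6=T

Derivation:
unit clause [-3] forces x3=F; simplify:
  satisfied 2 clause(s); 6 remain; assigned so far: [3]
unit clause [6] forces x6=T; simplify:
  drop -6 from [-2, -6] -> [-2]
  drop -6 from [1, -6, 5] -> [1, 5]
  satisfied 3 clause(s); 3 remain; assigned so far: [3, 6]
unit clause [-2] forces x2=F; simplify:
  satisfied 2 clause(s); 1 remain; assigned so far: [2, 3, 6]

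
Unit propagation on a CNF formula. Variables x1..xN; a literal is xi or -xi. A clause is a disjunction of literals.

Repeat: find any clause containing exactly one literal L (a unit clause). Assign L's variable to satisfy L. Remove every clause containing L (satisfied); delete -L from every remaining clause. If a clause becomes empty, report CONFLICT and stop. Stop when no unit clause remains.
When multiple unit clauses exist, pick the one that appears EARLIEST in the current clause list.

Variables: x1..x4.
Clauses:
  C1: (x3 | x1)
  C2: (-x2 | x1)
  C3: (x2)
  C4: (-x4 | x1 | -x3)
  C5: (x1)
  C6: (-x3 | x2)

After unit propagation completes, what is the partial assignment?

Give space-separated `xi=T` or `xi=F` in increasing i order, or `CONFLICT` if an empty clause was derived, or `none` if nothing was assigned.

Answer: x1=T x2=T

Derivation:
unit clause [2] forces x2=T; simplify:
  drop -2 from [-2, 1] -> [1]
  satisfied 2 clause(s); 4 remain; assigned so far: [2]
unit clause [1] forces x1=T; simplify:
  satisfied 4 clause(s); 0 remain; assigned so far: [1, 2]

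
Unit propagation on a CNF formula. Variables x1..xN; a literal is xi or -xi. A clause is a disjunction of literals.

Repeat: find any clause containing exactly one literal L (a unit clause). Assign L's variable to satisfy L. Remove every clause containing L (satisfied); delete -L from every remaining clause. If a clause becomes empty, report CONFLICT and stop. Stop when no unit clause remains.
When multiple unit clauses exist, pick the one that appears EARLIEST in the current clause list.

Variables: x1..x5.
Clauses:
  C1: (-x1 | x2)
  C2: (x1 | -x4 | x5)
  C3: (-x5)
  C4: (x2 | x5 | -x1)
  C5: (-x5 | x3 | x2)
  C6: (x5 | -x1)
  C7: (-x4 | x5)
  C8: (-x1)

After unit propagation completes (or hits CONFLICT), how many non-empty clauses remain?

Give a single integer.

Answer: 0

Derivation:
unit clause [-5] forces x5=F; simplify:
  drop 5 from [1, -4, 5] -> [1, -4]
  drop 5 from [2, 5, -1] -> [2, -1]
  drop 5 from [5, -1] -> [-1]
  drop 5 from [-4, 5] -> [-4]
  satisfied 2 clause(s); 6 remain; assigned so far: [5]
unit clause [-1] forces x1=F; simplify:
  drop 1 from [1, -4] -> [-4]
  satisfied 4 clause(s); 2 remain; assigned so far: [1, 5]
unit clause [-4] forces x4=F; simplify:
  satisfied 2 clause(s); 0 remain; assigned so far: [1, 4, 5]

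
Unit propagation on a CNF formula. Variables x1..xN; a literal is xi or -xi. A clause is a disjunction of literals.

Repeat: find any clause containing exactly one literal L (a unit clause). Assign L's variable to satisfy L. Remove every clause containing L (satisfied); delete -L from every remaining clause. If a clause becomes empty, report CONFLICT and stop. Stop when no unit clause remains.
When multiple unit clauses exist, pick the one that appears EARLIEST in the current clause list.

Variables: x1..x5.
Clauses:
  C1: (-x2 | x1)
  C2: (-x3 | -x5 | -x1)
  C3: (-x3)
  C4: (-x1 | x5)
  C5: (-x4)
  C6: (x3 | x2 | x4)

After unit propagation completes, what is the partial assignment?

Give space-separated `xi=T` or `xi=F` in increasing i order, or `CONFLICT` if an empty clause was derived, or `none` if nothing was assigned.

unit clause [-3] forces x3=F; simplify:
  drop 3 from [3, 2, 4] -> [2, 4]
  satisfied 2 clause(s); 4 remain; assigned so far: [3]
unit clause [-4] forces x4=F; simplify:
  drop 4 from [2, 4] -> [2]
  satisfied 1 clause(s); 3 remain; assigned so far: [3, 4]
unit clause [2] forces x2=T; simplify:
  drop -2 from [-2, 1] -> [1]
  satisfied 1 clause(s); 2 remain; assigned so far: [2, 3, 4]
unit clause [1] forces x1=T; simplify:
  drop -1 from [-1, 5] -> [5]
  satisfied 1 clause(s); 1 remain; assigned so far: [1, 2, 3, 4]
unit clause [5] forces x5=T; simplify:
  satisfied 1 clause(s); 0 remain; assigned so far: [1, 2, 3, 4, 5]

Answer: x1=T x2=T x3=F x4=F x5=T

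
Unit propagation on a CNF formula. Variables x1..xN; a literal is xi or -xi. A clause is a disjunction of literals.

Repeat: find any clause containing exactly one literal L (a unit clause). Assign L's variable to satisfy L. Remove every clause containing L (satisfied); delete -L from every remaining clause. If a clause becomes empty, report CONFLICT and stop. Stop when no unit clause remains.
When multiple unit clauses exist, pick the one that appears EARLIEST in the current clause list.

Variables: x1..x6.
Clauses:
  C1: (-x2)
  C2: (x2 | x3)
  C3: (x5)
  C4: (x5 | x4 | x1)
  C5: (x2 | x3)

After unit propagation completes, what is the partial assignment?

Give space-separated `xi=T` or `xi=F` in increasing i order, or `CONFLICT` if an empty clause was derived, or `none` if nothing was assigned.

Answer: x2=F x3=T x5=T

Derivation:
unit clause [-2] forces x2=F; simplify:
  drop 2 from [2, 3] -> [3]
  drop 2 from [2, 3] -> [3]
  satisfied 1 clause(s); 4 remain; assigned so far: [2]
unit clause [3] forces x3=T; simplify:
  satisfied 2 clause(s); 2 remain; assigned so far: [2, 3]
unit clause [5] forces x5=T; simplify:
  satisfied 2 clause(s); 0 remain; assigned so far: [2, 3, 5]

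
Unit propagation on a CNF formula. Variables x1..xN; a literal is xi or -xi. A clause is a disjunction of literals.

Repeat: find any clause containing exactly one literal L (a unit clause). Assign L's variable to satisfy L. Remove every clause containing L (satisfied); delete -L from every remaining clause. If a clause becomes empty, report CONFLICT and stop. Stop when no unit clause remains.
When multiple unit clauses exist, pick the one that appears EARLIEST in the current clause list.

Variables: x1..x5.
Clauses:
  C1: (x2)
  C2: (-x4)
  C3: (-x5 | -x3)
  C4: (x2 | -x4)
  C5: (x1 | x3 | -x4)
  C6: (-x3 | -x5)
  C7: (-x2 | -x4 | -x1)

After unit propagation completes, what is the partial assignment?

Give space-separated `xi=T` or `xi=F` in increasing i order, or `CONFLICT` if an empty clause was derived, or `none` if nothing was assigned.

unit clause [2] forces x2=T; simplify:
  drop -2 from [-2, -4, -1] -> [-4, -1]
  satisfied 2 clause(s); 5 remain; assigned so far: [2]
unit clause [-4] forces x4=F; simplify:
  satisfied 3 clause(s); 2 remain; assigned so far: [2, 4]

Answer: x2=T x4=F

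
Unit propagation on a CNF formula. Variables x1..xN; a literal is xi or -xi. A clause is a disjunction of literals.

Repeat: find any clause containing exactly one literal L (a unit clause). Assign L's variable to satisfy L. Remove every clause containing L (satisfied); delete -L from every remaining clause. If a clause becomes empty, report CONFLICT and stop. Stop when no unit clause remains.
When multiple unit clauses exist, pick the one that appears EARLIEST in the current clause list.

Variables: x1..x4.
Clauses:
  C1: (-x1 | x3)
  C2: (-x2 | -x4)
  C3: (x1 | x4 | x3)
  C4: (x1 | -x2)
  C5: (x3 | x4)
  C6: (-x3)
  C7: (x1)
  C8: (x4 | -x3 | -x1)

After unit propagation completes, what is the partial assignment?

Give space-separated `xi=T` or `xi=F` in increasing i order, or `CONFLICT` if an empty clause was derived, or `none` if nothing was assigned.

Answer: CONFLICT

Derivation:
unit clause [-3] forces x3=F; simplify:
  drop 3 from [-1, 3] -> [-1]
  drop 3 from [1, 4, 3] -> [1, 4]
  drop 3 from [3, 4] -> [4]
  satisfied 2 clause(s); 6 remain; assigned so far: [3]
unit clause [-1] forces x1=F; simplify:
  drop 1 from [1, 4] -> [4]
  drop 1 from [1, -2] -> [-2]
  drop 1 from [1] -> [] (empty!)
  satisfied 1 clause(s); 5 remain; assigned so far: [1, 3]
CONFLICT (empty clause)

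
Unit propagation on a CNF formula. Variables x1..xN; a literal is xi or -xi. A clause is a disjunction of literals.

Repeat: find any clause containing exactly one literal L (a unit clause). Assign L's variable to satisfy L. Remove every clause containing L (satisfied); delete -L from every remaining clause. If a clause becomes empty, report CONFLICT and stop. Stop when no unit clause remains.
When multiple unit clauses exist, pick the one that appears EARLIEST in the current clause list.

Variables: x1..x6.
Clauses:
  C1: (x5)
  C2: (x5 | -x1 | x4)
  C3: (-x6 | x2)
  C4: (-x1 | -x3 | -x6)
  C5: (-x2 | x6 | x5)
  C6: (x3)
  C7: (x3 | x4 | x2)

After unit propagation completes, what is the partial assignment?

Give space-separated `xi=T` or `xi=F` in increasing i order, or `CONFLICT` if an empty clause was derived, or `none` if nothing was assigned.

unit clause [5] forces x5=T; simplify:
  satisfied 3 clause(s); 4 remain; assigned so far: [5]
unit clause [3] forces x3=T; simplify:
  drop -3 from [-1, -3, -6] -> [-1, -6]
  satisfied 2 clause(s); 2 remain; assigned so far: [3, 5]

Answer: x3=T x5=T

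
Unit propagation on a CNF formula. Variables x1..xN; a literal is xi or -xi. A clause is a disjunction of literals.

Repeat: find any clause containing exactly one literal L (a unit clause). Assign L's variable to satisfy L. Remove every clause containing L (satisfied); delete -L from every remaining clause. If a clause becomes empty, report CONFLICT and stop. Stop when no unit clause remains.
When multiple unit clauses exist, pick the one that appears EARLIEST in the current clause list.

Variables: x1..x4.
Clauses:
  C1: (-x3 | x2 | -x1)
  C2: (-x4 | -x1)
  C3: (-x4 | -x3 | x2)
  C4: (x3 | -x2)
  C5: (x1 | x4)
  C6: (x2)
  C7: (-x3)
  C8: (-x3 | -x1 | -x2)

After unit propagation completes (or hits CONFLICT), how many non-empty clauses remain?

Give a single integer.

unit clause [2] forces x2=T; simplify:
  drop -2 from [3, -2] -> [3]
  drop -2 from [-3, -1, -2] -> [-3, -1]
  satisfied 3 clause(s); 5 remain; assigned so far: [2]
unit clause [3] forces x3=T; simplify:
  drop -3 from [-3] -> [] (empty!)
  drop -3 from [-3, -1] -> [-1]
  satisfied 1 clause(s); 4 remain; assigned so far: [2, 3]
CONFLICT (empty clause)

Answer: 3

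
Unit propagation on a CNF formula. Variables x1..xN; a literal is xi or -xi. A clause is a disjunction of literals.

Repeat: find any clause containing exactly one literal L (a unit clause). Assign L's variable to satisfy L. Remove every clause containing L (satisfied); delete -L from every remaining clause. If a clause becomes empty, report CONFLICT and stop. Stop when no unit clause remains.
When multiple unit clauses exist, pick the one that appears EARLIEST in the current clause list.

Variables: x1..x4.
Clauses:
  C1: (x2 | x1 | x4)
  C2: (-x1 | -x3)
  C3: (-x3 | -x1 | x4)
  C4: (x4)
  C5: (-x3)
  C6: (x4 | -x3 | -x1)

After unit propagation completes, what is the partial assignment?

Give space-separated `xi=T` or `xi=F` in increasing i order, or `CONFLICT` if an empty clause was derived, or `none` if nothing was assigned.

unit clause [4] forces x4=T; simplify:
  satisfied 4 clause(s); 2 remain; assigned so far: [4]
unit clause [-3] forces x3=F; simplify:
  satisfied 2 clause(s); 0 remain; assigned so far: [3, 4]

Answer: x3=F x4=T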